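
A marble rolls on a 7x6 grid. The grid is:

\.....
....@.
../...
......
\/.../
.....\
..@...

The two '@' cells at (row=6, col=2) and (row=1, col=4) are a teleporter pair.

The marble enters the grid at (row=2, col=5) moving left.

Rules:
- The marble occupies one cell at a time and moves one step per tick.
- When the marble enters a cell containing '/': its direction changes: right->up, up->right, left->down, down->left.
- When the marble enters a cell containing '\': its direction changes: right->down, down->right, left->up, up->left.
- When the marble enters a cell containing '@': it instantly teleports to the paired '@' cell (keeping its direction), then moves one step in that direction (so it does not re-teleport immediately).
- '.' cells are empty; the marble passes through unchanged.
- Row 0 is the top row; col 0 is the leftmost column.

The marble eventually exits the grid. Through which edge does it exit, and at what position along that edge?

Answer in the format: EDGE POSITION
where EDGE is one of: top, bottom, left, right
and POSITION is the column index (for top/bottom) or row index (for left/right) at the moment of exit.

Answer: bottom 4

Derivation:
Step 1: enter (2,5), '.' pass, move left to (2,4)
Step 2: enter (2,4), '.' pass, move left to (2,3)
Step 3: enter (2,3), '.' pass, move left to (2,2)
Step 4: enter (2,2), '/' deflects left->down, move down to (3,2)
Step 5: enter (3,2), '.' pass, move down to (4,2)
Step 6: enter (4,2), '.' pass, move down to (5,2)
Step 7: enter (5,2), '.' pass, move down to (6,2)
Step 8: enter (6,2), '@' teleport (6,2)->(1,4), also enter (1,4), move down to (2,4)
Step 9: enter (2,4), '.' pass, move down to (3,4)
Step 10: enter (3,4), '.' pass, move down to (4,4)
Step 11: enter (4,4), '.' pass, move down to (5,4)
Step 12: enter (5,4), '.' pass, move down to (6,4)
Step 13: enter (6,4), '.' pass, move down to (7,4)
Step 14: at (7,4) — EXIT via bottom edge, pos 4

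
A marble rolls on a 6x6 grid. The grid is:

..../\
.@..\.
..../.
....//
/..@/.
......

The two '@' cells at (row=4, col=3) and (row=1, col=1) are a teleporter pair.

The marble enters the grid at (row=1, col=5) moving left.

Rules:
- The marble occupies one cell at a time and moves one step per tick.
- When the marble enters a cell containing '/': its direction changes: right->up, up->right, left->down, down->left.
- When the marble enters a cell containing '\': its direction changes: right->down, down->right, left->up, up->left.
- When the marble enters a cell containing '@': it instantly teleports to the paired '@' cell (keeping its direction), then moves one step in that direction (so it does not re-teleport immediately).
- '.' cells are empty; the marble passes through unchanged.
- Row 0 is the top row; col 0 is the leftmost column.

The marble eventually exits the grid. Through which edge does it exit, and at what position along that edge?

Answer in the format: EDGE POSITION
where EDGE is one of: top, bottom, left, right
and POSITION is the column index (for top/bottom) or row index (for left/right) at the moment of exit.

Step 1: enter (1,5), '.' pass, move left to (1,4)
Step 2: enter (1,4), '\' deflects left->up, move up to (0,4)
Step 3: enter (0,4), '/' deflects up->right, move right to (0,5)
Step 4: enter (0,5), '\' deflects right->down, move down to (1,5)
Step 5: enter (1,5), '.' pass, move down to (2,5)
Step 6: enter (2,5), '.' pass, move down to (3,5)
Step 7: enter (3,5), '/' deflects down->left, move left to (3,4)
Step 8: enter (3,4), '/' deflects left->down, move down to (4,4)
Step 9: enter (4,4), '/' deflects down->left, move left to (4,3)
Step 10: enter (4,3), '@' teleport (4,3)->(1,1), also enter (1,1), move left to (1,0)
Step 11: enter (1,0), '.' pass, move left to (1,-1)
Step 12: at (1,-1) — EXIT via left edge, pos 1

Answer: left 1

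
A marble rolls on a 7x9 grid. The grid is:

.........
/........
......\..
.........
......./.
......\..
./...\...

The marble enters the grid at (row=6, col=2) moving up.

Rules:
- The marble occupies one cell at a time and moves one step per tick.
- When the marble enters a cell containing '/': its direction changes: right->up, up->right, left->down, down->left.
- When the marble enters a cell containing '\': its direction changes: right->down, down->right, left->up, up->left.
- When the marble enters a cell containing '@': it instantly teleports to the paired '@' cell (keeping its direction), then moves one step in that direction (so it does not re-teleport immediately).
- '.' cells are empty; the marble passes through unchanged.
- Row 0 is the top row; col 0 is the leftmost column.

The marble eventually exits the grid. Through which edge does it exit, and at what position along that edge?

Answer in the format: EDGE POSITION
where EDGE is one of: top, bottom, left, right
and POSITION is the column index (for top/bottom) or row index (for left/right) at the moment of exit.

Answer: top 2

Derivation:
Step 1: enter (6,2), '.' pass, move up to (5,2)
Step 2: enter (5,2), '.' pass, move up to (4,2)
Step 3: enter (4,2), '.' pass, move up to (3,2)
Step 4: enter (3,2), '.' pass, move up to (2,2)
Step 5: enter (2,2), '.' pass, move up to (1,2)
Step 6: enter (1,2), '.' pass, move up to (0,2)
Step 7: enter (0,2), '.' pass, move up to (-1,2)
Step 8: at (-1,2) — EXIT via top edge, pos 2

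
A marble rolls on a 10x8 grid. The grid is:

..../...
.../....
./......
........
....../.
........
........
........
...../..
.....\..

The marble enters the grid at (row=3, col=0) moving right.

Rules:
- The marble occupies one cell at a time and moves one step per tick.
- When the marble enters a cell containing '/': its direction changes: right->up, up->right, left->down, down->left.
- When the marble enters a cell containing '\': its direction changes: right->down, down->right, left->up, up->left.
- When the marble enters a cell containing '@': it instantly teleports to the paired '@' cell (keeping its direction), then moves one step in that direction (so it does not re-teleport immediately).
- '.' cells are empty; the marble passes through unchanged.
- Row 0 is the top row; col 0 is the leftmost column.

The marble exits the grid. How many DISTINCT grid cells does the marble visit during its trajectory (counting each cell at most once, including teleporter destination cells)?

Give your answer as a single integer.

Step 1: enter (3,0), '.' pass, move right to (3,1)
Step 2: enter (3,1), '.' pass, move right to (3,2)
Step 3: enter (3,2), '.' pass, move right to (3,3)
Step 4: enter (3,3), '.' pass, move right to (3,4)
Step 5: enter (3,4), '.' pass, move right to (3,5)
Step 6: enter (3,5), '.' pass, move right to (3,6)
Step 7: enter (3,6), '.' pass, move right to (3,7)
Step 8: enter (3,7), '.' pass, move right to (3,8)
Step 9: at (3,8) — EXIT via right edge, pos 3
Distinct cells visited: 8 (path length 8)

Answer: 8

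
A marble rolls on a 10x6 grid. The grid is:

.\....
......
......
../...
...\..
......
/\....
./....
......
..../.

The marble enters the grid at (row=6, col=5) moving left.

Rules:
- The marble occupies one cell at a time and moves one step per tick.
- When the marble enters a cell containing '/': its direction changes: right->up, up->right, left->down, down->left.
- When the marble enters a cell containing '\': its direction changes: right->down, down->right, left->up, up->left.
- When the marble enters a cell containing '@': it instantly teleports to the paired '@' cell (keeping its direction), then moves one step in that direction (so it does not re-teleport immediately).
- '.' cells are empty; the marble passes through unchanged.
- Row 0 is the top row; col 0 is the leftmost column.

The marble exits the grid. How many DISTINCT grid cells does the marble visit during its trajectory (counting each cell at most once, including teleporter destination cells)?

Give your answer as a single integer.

Step 1: enter (6,5), '.' pass, move left to (6,4)
Step 2: enter (6,4), '.' pass, move left to (6,3)
Step 3: enter (6,3), '.' pass, move left to (6,2)
Step 4: enter (6,2), '.' pass, move left to (6,1)
Step 5: enter (6,1), '\' deflects left->up, move up to (5,1)
Step 6: enter (5,1), '.' pass, move up to (4,1)
Step 7: enter (4,1), '.' pass, move up to (3,1)
Step 8: enter (3,1), '.' pass, move up to (2,1)
Step 9: enter (2,1), '.' pass, move up to (1,1)
Step 10: enter (1,1), '.' pass, move up to (0,1)
Step 11: enter (0,1), '\' deflects up->left, move left to (0,0)
Step 12: enter (0,0), '.' pass, move left to (0,-1)
Step 13: at (0,-1) — EXIT via left edge, pos 0
Distinct cells visited: 12 (path length 12)

Answer: 12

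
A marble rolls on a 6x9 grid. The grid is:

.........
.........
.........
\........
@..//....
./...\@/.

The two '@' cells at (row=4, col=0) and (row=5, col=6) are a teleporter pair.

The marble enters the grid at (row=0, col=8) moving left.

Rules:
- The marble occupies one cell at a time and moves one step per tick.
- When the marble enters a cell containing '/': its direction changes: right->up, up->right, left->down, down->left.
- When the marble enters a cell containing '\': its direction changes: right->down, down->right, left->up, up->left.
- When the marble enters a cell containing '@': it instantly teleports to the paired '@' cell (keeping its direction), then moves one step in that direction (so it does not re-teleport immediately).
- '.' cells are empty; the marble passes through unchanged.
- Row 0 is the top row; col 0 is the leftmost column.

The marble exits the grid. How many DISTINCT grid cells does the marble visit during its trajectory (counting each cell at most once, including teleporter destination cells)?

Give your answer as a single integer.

Answer: 9

Derivation:
Step 1: enter (0,8), '.' pass, move left to (0,7)
Step 2: enter (0,7), '.' pass, move left to (0,6)
Step 3: enter (0,6), '.' pass, move left to (0,5)
Step 4: enter (0,5), '.' pass, move left to (0,4)
Step 5: enter (0,4), '.' pass, move left to (0,3)
Step 6: enter (0,3), '.' pass, move left to (0,2)
Step 7: enter (0,2), '.' pass, move left to (0,1)
Step 8: enter (0,1), '.' pass, move left to (0,0)
Step 9: enter (0,0), '.' pass, move left to (0,-1)
Step 10: at (0,-1) — EXIT via left edge, pos 0
Distinct cells visited: 9 (path length 9)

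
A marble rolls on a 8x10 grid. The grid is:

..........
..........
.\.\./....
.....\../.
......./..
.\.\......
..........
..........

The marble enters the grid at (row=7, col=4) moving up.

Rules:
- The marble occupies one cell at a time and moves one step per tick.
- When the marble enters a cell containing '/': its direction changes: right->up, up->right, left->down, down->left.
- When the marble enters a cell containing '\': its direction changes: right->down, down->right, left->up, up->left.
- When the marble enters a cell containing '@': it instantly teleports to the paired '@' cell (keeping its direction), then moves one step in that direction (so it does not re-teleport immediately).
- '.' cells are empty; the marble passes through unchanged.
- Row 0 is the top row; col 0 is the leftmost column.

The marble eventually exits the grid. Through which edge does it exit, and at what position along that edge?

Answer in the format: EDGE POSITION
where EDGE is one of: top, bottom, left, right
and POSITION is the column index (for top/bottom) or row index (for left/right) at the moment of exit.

Answer: top 4

Derivation:
Step 1: enter (7,4), '.' pass, move up to (6,4)
Step 2: enter (6,4), '.' pass, move up to (5,4)
Step 3: enter (5,4), '.' pass, move up to (4,4)
Step 4: enter (4,4), '.' pass, move up to (3,4)
Step 5: enter (3,4), '.' pass, move up to (2,4)
Step 6: enter (2,4), '.' pass, move up to (1,4)
Step 7: enter (1,4), '.' pass, move up to (0,4)
Step 8: enter (0,4), '.' pass, move up to (-1,4)
Step 9: at (-1,4) — EXIT via top edge, pos 4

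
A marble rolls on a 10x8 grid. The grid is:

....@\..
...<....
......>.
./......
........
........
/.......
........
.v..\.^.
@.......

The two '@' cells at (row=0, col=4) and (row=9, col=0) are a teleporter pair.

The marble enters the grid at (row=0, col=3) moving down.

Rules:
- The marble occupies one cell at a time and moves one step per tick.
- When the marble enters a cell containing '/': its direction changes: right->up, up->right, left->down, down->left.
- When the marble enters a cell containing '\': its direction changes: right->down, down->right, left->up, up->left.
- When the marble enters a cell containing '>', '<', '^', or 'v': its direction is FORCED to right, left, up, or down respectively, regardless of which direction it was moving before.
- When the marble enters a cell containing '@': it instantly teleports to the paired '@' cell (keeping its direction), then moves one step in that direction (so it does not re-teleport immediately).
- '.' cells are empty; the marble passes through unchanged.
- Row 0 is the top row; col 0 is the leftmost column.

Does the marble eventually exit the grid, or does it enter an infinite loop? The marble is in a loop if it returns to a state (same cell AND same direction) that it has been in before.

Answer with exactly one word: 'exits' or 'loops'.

Answer: exits

Derivation:
Step 1: enter (0,3), '.' pass, move down to (1,3)
Step 2: enter (1,3), '<' forces down->left, move left to (1,2)
Step 3: enter (1,2), '.' pass, move left to (1,1)
Step 4: enter (1,1), '.' pass, move left to (1,0)
Step 5: enter (1,0), '.' pass, move left to (1,-1)
Step 6: at (1,-1) — EXIT via left edge, pos 1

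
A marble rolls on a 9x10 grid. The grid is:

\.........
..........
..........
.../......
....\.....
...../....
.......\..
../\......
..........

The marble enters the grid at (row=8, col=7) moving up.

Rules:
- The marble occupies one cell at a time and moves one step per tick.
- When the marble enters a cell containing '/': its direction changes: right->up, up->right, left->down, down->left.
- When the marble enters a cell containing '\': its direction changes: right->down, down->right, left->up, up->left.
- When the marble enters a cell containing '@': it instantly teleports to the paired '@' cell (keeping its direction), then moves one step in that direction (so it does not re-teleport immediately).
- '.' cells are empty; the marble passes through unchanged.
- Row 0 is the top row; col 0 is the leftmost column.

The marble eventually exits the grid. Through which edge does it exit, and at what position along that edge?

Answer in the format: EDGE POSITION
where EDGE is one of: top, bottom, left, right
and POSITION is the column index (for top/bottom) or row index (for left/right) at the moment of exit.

Step 1: enter (8,7), '.' pass, move up to (7,7)
Step 2: enter (7,7), '.' pass, move up to (6,7)
Step 3: enter (6,7), '\' deflects up->left, move left to (6,6)
Step 4: enter (6,6), '.' pass, move left to (6,5)
Step 5: enter (6,5), '.' pass, move left to (6,4)
Step 6: enter (6,4), '.' pass, move left to (6,3)
Step 7: enter (6,3), '.' pass, move left to (6,2)
Step 8: enter (6,2), '.' pass, move left to (6,1)
Step 9: enter (6,1), '.' pass, move left to (6,0)
Step 10: enter (6,0), '.' pass, move left to (6,-1)
Step 11: at (6,-1) — EXIT via left edge, pos 6

Answer: left 6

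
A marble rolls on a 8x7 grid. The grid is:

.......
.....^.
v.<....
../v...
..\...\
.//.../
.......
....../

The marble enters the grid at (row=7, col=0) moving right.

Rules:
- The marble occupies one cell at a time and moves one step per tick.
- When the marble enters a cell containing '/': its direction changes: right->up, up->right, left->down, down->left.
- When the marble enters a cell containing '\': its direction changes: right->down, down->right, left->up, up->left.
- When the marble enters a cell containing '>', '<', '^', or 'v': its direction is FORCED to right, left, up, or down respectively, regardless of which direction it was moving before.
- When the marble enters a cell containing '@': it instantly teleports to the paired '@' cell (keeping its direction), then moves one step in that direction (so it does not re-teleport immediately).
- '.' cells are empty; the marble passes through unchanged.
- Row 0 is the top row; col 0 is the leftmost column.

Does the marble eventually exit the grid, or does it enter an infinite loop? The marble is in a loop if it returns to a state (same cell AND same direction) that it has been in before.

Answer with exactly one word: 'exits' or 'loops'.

Step 1: enter (7,0), '.' pass, move right to (7,1)
Step 2: enter (7,1), '.' pass, move right to (7,2)
Step 3: enter (7,2), '.' pass, move right to (7,3)
Step 4: enter (7,3), '.' pass, move right to (7,4)
Step 5: enter (7,4), '.' pass, move right to (7,5)
Step 6: enter (7,5), '.' pass, move right to (7,6)
Step 7: enter (7,6), '/' deflects right->up, move up to (6,6)
Step 8: enter (6,6), '.' pass, move up to (5,6)
Step 9: enter (5,6), '/' deflects up->right, move right to (5,7)
Step 10: at (5,7) — EXIT via right edge, pos 5

Answer: exits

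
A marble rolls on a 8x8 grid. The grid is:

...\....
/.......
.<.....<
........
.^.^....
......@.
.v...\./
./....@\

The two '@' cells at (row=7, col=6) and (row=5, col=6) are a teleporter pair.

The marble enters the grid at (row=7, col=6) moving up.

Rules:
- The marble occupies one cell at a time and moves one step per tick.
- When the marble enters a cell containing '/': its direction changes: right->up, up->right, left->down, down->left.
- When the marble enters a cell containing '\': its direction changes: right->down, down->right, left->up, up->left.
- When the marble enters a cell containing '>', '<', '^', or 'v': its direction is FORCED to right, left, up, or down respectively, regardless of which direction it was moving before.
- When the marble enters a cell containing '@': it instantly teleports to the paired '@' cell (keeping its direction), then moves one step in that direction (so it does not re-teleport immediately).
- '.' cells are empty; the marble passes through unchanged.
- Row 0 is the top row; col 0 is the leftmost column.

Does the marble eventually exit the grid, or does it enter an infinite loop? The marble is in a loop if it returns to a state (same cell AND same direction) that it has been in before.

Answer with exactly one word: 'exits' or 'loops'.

Answer: exits

Derivation:
Step 1: enter (7,6), '@' teleport (7,6)->(5,6), also enter (5,6), move up to (4,6)
Step 2: enter (4,6), '.' pass, move up to (3,6)
Step 3: enter (3,6), '.' pass, move up to (2,6)
Step 4: enter (2,6), '.' pass, move up to (1,6)
Step 5: enter (1,6), '.' pass, move up to (0,6)
Step 6: enter (0,6), '.' pass, move up to (-1,6)
Step 7: at (-1,6) — EXIT via top edge, pos 6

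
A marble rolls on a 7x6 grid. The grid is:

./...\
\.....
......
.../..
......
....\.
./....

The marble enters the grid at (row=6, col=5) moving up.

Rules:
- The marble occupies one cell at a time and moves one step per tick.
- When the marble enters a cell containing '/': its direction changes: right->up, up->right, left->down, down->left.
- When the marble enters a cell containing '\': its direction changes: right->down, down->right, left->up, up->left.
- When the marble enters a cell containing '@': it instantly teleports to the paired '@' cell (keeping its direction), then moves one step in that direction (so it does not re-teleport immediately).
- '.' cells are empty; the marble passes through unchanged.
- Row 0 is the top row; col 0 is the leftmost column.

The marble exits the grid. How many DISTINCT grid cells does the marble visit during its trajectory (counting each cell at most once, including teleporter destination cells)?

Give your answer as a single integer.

Step 1: enter (6,5), '.' pass, move up to (5,5)
Step 2: enter (5,5), '.' pass, move up to (4,5)
Step 3: enter (4,5), '.' pass, move up to (3,5)
Step 4: enter (3,5), '.' pass, move up to (2,5)
Step 5: enter (2,5), '.' pass, move up to (1,5)
Step 6: enter (1,5), '.' pass, move up to (0,5)
Step 7: enter (0,5), '\' deflects up->left, move left to (0,4)
Step 8: enter (0,4), '.' pass, move left to (0,3)
Step 9: enter (0,3), '.' pass, move left to (0,2)
Step 10: enter (0,2), '.' pass, move left to (0,1)
Step 11: enter (0,1), '/' deflects left->down, move down to (1,1)
Step 12: enter (1,1), '.' pass, move down to (2,1)
Step 13: enter (2,1), '.' pass, move down to (3,1)
Step 14: enter (3,1), '.' pass, move down to (4,1)
Step 15: enter (4,1), '.' pass, move down to (5,1)
Step 16: enter (5,1), '.' pass, move down to (6,1)
Step 17: enter (6,1), '/' deflects down->left, move left to (6,0)
Step 18: enter (6,0), '.' pass, move left to (6,-1)
Step 19: at (6,-1) — EXIT via left edge, pos 6
Distinct cells visited: 18 (path length 18)

Answer: 18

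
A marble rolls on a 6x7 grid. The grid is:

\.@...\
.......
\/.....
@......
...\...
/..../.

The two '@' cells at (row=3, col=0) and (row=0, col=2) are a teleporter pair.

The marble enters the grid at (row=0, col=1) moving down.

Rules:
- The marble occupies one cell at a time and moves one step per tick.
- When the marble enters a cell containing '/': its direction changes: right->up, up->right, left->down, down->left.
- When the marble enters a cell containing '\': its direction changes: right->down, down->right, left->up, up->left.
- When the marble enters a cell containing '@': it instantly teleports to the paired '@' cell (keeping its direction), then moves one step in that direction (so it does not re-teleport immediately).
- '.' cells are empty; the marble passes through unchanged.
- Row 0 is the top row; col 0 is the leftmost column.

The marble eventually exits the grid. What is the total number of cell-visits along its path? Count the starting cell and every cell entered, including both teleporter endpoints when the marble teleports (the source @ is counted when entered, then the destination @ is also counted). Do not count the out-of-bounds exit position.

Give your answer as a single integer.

Step 1: enter (0,1), '.' pass, move down to (1,1)
Step 2: enter (1,1), '.' pass, move down to (2,1)
Step 3: enter (2,1), '/' deflects down->left, move left to (2,0)
Step 4: enter (2,0), '\' deflects left->up, move up to (1,0)
Step 5: enter (1,0), '.' pass, move up to (0,0)
Step 6: enter (0,0), '\' deflects up->left, move left to (0,-1)
Step 7: at (0,-1) — EXIT via left edge, pos 0
Path length (cell visits): 6

Answer: 6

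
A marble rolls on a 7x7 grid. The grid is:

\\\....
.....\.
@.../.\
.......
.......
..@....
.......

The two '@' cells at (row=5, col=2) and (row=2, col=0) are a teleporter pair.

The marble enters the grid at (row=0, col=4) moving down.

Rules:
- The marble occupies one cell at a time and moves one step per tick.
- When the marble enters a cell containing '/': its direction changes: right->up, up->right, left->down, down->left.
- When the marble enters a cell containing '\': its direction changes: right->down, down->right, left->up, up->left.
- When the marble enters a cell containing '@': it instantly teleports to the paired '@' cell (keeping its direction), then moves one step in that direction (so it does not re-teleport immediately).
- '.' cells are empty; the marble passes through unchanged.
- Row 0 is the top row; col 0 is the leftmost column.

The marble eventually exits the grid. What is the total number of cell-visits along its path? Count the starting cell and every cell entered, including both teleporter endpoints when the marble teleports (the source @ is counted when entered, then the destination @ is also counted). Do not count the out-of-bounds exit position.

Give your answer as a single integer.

Step 1: enter (0,4), '.' pass, move down to (1,4)
Step 2: enter (1,4), '.' pass, move down to (2,4)
Step 3: enter (2,4), '/' deflects down->left, move left to (2,3)
Step 4: enter (2,3), '.' pass, move left to (2,2)
Step 5: enter (2,2), '.' pass, move left to (2,1)
Step 6: enter (2,1), '.' pass, move left to (2,0)
Step 7: enter (2,0), '@' teleport (2,0)->(5,2), also enter (5,2), move left to (5,1)
Step 8: enter (5,1), '.' pass, move left to (5,0)
Step 9: enter (5,0), '.' pass, move left to (5,-1)
Step 10: at (5,-1) — EXIT via left edge, pos 5
Path length (cell visits): 10

Answer: 10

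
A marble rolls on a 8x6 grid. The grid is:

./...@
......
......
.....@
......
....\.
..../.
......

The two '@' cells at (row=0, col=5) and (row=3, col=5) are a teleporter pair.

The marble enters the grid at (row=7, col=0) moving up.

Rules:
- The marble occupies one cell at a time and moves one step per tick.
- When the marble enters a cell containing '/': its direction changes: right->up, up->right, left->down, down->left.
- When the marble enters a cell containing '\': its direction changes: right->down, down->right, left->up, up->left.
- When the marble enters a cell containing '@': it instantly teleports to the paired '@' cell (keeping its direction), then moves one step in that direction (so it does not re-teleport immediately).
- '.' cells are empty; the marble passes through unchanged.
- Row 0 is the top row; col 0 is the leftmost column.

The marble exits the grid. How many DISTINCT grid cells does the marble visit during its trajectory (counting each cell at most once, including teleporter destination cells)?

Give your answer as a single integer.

Answer: 8

Derivation:
Step 1: enter (7,0), '.' pass, move up to (6,0)
Step 2: enter (6,0), '.' pass, move up to (5,0)
Step 3: enter (5,0), '.' pass, move up to (4,0)
Step 4: enter (4,0), '.' pass, move up to (3,0)
Step 5: enter (3,0), '.' pass, move up to (2,0)
Step 6: enter (2,0), '.' pass, move up to (1,0)
Step 7: enter (1,0), '.' pass, move up to (0,0)
Step 8: enter (0,0), '.' pass, move up to (-1,0)
Step 9: at (-1,0) — EXIT via top edge, pos 0
Distinct cells visited: 8 (path length 8)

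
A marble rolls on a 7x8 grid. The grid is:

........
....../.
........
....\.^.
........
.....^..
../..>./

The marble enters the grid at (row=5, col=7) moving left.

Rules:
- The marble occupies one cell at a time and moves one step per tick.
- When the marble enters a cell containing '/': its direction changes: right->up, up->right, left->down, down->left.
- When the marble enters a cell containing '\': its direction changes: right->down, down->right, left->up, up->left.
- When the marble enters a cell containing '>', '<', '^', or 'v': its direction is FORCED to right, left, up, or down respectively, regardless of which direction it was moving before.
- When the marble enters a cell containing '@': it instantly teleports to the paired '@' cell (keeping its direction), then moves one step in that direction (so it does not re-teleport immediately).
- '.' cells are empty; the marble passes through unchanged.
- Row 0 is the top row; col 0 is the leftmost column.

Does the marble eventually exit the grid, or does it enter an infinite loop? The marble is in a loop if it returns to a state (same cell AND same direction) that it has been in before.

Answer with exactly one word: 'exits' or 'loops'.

Step 1: enter (5,7), '.' pass, move left to (5,6)
Step 2: enter (5,6), '.' pass, move left to (5,5)
Step 3: enter (5,5), '^' forces left->up, move up to (4,5)
Step 4: enter (4,5), '.' pass, move up to (3,5)
Step 5: enter (3,5), '.' pass, move up to (2,5)
Step 6: enter (2,5), '.' pass, move up to (1,5)
Step 7: enter (1,5), '.' pass, move up to (0,5)
Step 8: enter (0,5), '.' pass, move up to (-1,5)
Step 9: at (-1,5) — EXIT via top edge, pos 5

Answer: exits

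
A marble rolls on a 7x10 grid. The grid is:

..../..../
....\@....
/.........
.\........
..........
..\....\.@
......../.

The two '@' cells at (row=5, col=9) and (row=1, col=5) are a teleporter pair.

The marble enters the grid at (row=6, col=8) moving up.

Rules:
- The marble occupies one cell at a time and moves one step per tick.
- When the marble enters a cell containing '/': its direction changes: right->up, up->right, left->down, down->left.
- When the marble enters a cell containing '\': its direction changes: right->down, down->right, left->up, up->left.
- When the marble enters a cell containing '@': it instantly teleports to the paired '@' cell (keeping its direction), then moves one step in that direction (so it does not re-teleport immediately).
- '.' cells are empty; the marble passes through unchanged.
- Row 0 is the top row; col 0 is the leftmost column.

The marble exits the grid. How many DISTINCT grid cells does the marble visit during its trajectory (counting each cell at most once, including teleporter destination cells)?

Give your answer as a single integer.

Step 1: enter (6,8), '/' deflects up->right, move right to (6,9)
Step 2: enter (6,9), '.' pass, move right to (6,10)
Step 3: at (6,10) — EXIT via right edge, pos 6
Distinct cells visited: 2 (path length 2)

Answer: 2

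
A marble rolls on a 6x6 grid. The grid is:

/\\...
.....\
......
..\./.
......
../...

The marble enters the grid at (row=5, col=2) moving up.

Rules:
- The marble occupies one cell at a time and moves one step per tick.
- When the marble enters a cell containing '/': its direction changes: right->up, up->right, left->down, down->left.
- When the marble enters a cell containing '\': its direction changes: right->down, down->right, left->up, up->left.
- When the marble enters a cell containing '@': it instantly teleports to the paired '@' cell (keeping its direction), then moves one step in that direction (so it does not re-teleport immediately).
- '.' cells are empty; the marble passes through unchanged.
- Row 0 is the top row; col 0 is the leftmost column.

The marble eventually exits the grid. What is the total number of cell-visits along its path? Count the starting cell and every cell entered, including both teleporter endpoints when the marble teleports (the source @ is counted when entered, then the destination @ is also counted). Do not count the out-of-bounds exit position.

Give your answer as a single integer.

Answer: 4

Derivation:
Step 1: enter (5,2), '/' deflects up->right, move right to (5,3)
Step 2: enter (5,3), '.' pass, move right to (5,4)
Step 3: enter (5,4), '.' pass, move right to (5,5)
Step 4: enter (5,5), '.' pass, move right to (5,6)
Step 5: at (5,6) — EXIT via right edge, pos 5
Path length (cell visits): 4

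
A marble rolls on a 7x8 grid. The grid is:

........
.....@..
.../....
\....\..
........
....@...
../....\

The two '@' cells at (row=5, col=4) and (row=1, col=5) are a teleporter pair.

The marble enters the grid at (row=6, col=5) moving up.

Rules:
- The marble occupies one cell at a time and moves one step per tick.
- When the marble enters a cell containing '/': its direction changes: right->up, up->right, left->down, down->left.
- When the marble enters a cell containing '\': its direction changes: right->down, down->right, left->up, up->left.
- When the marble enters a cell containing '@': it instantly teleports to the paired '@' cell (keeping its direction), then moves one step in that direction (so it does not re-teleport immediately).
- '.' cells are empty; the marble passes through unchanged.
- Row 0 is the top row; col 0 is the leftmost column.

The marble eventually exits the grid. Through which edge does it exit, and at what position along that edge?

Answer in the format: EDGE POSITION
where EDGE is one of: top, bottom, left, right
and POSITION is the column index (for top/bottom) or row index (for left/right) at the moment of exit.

Answer: top 0

Derivation:
Step 1: enter (6,5), '.' pass, move up to (5,5)
Step 2: enter (5,5), '.' pass, move up to (4,5)
Step 3: enter (4,5), '.' pass, move up to (3,5)
Step 4: enter (3,5), '\' deflects up->left, move left to (3,4)
Step 5: enter (3,4), '.' pass, move left to (3,3)
Step 6: enter (3,3), '.' pass, move left to (3,2)
Step 7: enter (3,2), '.' pass, move left to (3,1)
Step 8: enter (3,1), '.' pass, move left to (3,0)
Step 9: enter (3,0), '\' deflects left->up, move up to (2,0)
Step 10: enter (2,0), '.' pass, move up to (1,0)
Step 11: enter (1,0), '.' pass, move up to (0,0)
Step 12: enter (0,0), '.' pass, move up to (-1,0)
Step 13: at (-1,0) — EXIT via top edge, pos 0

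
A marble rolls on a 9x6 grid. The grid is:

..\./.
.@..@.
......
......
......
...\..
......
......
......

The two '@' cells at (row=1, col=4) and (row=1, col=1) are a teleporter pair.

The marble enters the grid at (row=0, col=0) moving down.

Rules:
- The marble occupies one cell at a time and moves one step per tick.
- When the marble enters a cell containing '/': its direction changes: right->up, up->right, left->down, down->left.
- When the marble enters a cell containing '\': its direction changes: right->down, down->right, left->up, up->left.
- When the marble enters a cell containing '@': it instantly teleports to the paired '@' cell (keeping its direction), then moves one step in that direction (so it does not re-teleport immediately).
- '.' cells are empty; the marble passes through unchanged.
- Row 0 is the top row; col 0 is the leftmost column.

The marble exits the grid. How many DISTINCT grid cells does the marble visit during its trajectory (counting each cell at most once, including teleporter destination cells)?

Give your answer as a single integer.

Answer: 9

Derivation:
Step 1: enter (0,0), '.' pass, move down to (1,0)
Step 2: enter (1,0), '.' pass, move down to (2,0)
Step 3: enter (2,0), '.' pass, move down to (3,0)
Step 4: enter (3,0), '.' pass, move down to (4,0)
Step 5: enter (4,0), '.' pass, move down to (5,0)
Step 6: enter (5,0), '.' pass, move down to (6,0)
Step 7: enter (6,0), '.' pass, move down to (7,0)
Step 8: enter (7,0), '.' pass, move down to (8,0)
Step 9: enter (8,0), '.' pass, move down to (9,0)
Step 10: at (9,0) — EXIT via bottom edge, pos 0
Distinct cells visited: 9 (path length 9)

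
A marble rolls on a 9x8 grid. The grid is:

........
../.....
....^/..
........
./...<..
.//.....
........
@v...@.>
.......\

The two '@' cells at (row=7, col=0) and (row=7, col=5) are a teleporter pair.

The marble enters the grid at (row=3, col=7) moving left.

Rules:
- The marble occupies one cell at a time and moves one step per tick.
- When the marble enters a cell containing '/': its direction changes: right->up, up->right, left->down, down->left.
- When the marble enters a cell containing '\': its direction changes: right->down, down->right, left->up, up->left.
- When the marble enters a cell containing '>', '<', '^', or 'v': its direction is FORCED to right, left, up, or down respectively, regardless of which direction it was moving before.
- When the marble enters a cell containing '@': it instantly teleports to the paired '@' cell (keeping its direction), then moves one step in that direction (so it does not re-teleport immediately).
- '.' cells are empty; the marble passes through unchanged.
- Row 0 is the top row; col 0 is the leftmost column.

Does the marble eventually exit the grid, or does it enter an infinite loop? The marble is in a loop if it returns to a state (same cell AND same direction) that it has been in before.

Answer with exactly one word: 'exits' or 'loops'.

Answer: exits

Derivation:
Step 1: enter (3,7), '.' pass, move left to (3,6)
Step 2: enter (3,6), '.' pass, move left to (3,5)
Step 3: enter (3,5), '.' pass, move left to (3,4)
Step 4: enter (3,4), '.' pass, move left to (3,3)
Step 5: enter (3,3), '.' pass, move left to (3,2)
Step 6: enter (3,2), '.' pass, move left to (3,1)
Step 7: enter (3,1), '.' pass, move left to (3,0)
Step 8: enter (3,0), '.' pass, move left to (3,-1)
Step 9: at (3,-1) — EXIT via left edge, pos 3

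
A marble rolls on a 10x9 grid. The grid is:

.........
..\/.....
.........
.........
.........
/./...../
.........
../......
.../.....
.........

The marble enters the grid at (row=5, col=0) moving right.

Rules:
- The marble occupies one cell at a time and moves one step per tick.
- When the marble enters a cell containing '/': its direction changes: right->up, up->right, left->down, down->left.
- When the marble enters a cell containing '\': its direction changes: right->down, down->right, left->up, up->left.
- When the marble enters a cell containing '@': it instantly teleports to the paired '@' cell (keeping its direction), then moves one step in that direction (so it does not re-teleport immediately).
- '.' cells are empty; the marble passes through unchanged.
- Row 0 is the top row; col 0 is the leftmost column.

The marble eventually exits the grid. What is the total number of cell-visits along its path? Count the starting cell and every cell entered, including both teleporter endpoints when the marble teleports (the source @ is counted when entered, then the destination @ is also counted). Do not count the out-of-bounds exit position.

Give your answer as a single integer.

Answer: 6

Derivation:
Step 1: enter (5,0), '/' deflects right->up, move up to (4,0)
Step 2: enter (4,0), '.' pass, move up to (3,0)
Step 3: enter (3,0), '.' pass, move up to (2,0)
Step 4: enter (2,0), '.' pass, move up to (1,0)
Step 5: enter (1,0), '.' pass, move up to (0,0)
Step 6: enter (0,0), '.' pass, move up to (-1,0)
Step 7: at (-1,0) — EXIT via top edge, pos 0
Path length (cell visits): 6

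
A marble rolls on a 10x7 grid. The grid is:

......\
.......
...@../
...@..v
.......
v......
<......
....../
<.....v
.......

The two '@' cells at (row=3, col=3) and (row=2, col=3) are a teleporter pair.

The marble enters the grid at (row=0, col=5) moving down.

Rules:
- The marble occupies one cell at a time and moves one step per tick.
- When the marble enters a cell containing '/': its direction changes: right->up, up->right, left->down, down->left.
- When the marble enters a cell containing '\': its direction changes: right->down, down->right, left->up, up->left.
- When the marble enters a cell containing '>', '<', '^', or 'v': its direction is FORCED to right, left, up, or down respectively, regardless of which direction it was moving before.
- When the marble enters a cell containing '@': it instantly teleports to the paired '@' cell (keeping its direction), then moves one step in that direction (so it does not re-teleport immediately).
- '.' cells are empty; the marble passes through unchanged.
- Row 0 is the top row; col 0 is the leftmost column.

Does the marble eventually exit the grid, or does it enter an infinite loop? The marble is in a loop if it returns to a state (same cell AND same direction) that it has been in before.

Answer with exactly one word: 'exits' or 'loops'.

Answer: exits

Derivation:
Step 1: enter (0,5), '.' pass, move down to (1,5)
Step 2: enter (1,5), '.' pass, move down to (2,5)
Step 3: enter (2,5), '.' pass, move down to (3,5)
Step 4: enter (3,5), '.' pass, move down to (4,5)
Step 5: enter (4,5), '.' pass, move down to (5,5)
Step 6: enter (5,5), '.' pass, move down to (6,5)
Step 7: enter (6,5), '.' pass, move down to (7,5)
Step 8: enter (7,5), '.' pass, move down to (8,5)
Step 9: enter (8,5), '.' pass, move down to (9,5)
Step 10: enter (9,5), '.' pass, move down to (10,5)
Step 11: at (10,5) — EXIT via bottom edge, pos 5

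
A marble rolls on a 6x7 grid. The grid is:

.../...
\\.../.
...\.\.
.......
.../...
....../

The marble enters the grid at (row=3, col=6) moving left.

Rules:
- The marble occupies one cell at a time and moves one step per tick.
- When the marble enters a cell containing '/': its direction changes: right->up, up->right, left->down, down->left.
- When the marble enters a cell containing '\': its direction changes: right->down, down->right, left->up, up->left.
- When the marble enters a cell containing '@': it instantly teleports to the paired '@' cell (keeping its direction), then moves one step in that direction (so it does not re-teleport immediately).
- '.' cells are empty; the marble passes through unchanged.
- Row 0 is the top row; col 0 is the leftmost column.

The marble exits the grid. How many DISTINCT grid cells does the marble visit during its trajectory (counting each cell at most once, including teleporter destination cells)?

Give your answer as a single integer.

Step 1: enter (3,6), '.' pass, move left to (3,5)
Step 2: enter (3,5), '.' pass, move left to (3,4)
Step 3: enter (3,4), '.' pass, move left to (3,3)
Step 4: enter (3,3), '.' pass, move left to (3,2)
Step 5: enter (3,2), '.' pass, move left to (3,1)
Step 6: enter (3,1), '.' pass, move left to (3,0)
Step 7: enter (3,0), '.' pass, move left to (3,-1)
Step 8: at (3,-1) — EXIT via left edge, pos 3
Distinct cells visited: 7 (path length 7)

Answer: 7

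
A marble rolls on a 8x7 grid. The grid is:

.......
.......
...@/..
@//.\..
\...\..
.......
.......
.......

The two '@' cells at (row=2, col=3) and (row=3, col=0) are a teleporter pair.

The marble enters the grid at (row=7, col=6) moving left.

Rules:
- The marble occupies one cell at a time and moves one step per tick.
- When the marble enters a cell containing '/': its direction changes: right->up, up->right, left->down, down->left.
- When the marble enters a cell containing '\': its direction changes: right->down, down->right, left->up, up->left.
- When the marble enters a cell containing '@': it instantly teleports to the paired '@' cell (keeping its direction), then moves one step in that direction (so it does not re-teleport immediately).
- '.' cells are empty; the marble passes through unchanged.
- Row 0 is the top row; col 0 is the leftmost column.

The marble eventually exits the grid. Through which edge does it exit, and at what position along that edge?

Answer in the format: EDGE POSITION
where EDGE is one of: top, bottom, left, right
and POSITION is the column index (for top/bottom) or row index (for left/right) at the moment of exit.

Step 1: enter (7,6), '.' pass, move left to (7,5)
Step 2: enter (7,5), '.' pass, move left to (7,4)
Step 3: enter (7,4), '.' pass, move left to (7,3)
Step 4: enter (7,3), '.' pass, move left to (7,2)
Step 5: enter (7,2), '.' pass, move left to (7,1)
Step 6: enter (7,1), '.' pass, move left to (7,0)
Step 7: enter (7,0), '.' pass, move left to (7,-1)
Step 8: at (7,-1) — EXIT via left edge, pos 7

Answer: left 7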